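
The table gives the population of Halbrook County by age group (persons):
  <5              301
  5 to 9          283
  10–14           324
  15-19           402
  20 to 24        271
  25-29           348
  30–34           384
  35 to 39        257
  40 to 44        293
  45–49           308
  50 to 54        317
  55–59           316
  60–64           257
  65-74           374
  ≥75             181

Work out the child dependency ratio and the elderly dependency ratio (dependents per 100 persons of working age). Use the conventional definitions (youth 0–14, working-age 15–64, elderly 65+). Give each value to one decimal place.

Youth dependency ratio: 28.8
Old-age dependency ratio: 17.6

0–14: 301 + 283 + 324 = 908
15–64: 402 + 271 + 348 + 384 + 257 + 293 + 308 + 317 + 316 + 257 = 3153
65+: 374 + 181 = 555
Youth dependency ratio = 908 / 3153 × 100 = 28.8
Old-age dependency ratio = 555 / 3153 × 100 = 17.6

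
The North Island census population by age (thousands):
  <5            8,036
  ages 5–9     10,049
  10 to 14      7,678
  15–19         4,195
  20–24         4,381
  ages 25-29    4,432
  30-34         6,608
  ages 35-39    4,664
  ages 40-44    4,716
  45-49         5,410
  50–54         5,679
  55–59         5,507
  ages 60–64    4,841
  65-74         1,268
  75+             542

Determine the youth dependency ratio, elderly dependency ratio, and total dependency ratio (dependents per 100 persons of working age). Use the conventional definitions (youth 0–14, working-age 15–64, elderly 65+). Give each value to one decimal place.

0–14: 8,036 + 10,049 + 7,678 = 25,763
15–64: 4,195 + 4,381 + 4,432 + 6,608 + 4,664 + 4,716 + 5,410 + 5,679 + 5,507 + 4,841 = 50,433
65+: 1,268 + 542 = 1,810
Youth dependency ratio = 25,763 / 50,433 × 100 = 51.1
Old-age dependency ratio = 1,810 / 50,433 × 100 = 3.6
Total dependency ratio = (25,763 + 1,810) / 50,433 × 100 = 27,573 / 50,433 × 100 = 54.7

Youth dependency ratio: 51.1
Old-age dependency ratio: 3.6
Total dependency ratio: 54.7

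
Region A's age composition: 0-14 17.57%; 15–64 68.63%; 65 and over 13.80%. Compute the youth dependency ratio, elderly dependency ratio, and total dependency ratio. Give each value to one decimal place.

Youth dependency ratio: 25.6
Old-age dependency ratio: 20.1
Total dependency ratio: 45.7

Youth dependency ratio = 17.57 / 68.63 × 100 = 25.6
Old-age dependency ratio = 13.80 / 68.63 × 100 = 20.1
Total dependency ratio = (17.57 + 13.80) / 68.63 × 100 = 31.37 / 68.63 × 100 = 45.7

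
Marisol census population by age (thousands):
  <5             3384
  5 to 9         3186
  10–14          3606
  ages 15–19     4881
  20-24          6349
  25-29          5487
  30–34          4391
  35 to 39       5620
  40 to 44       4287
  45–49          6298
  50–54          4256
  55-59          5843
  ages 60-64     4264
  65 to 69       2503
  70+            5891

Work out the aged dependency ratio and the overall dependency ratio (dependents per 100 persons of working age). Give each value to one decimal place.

Old-age dependency ratio: 16.2
Total dependency ratio: 35.9

0–14: 3384 + 3186 + 3606 = 10176
15–64: 4881 + 6349 + 5487 + 4391 + 5620 + 4287 + 6298 + 4256 + 5843 + 4264 = 51676
65+: 2503 + 5891 = 8394
Old-age dependency ratio = 8394 / 51676 × 100 = 16.2
Total dependency ratio = (10176 + 8394) / 51676 × 100 = 18570 / 51676 × 100 = 35.9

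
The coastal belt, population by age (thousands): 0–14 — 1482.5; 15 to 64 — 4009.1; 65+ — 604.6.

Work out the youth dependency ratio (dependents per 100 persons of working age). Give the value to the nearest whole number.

Youth dependency ratio: 37

Youth dependency ratio = 1482.5 / 4009.1 × 100 = 37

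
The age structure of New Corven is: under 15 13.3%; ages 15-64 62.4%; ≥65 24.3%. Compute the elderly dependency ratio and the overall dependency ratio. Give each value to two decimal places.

Old-age dependency ratio: 38.94
Total dependency ratio: 60.26

Old-age dependency ratio = 24.3 / 62.4 × 100 = 38.94
Total dependency ratio = (13.3 + 24.3) / 62.4 × 100 = 37.6 / 62.4 × 100 = 60.26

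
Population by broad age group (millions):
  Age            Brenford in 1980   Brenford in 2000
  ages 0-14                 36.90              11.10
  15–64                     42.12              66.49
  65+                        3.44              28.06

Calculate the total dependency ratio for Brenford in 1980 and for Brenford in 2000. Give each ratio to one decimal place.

Brenford in 1980: 95.8
Brenford in 2000: 58.9

Brenford in 1980: (36.90 + 3.44) / 42.12 × 100 = 40.34 / 42.12 × 100 = 95.8
Brenford in 2000: (11.10 + 28.06) / 66.49 × 100 = 39.16 / 66.49 × 100 = 58.9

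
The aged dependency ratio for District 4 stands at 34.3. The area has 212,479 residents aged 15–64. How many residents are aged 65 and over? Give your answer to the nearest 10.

Aged 65 and over: 72,880

Old-age dependency ratio = elderly / working-age × 100
34.3 = E / 212,479 × 100
⇒ 72,880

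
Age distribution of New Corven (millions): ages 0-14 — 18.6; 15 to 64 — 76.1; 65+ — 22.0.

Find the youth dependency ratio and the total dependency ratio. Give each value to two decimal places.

Youth dependency ratio = 18.6 / 76.1 × 100 = 24.44
Total dependency ratio = (18.6 + 22.0) / 76.1 × 100 = 40.6 / 76.1 × 100 = 53.35

Youth dependency ratio: 24.44
Total dependency ratio: 53.35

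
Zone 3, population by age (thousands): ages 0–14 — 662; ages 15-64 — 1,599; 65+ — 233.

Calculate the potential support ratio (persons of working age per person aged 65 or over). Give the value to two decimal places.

Potential support ratio: 6.86

Potential support ratio = 1,599 / 233 = 6.86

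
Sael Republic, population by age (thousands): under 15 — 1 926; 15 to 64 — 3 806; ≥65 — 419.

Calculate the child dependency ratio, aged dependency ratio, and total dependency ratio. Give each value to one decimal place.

Youth dependency ratio: 50.6
Old-age dependency ratio: 11.0
Total dependency ratio: 61.6

Youth dependency ratio = 1 926 / 3 806 × 100 = 50.6
Old-age dependency ratio = 419 / 3 806 × 100 = 11.0
Total dependency ratio = (1 926 + 419) / 3 806 × 100 = 2 345 / 3 806 × 100 = 61.6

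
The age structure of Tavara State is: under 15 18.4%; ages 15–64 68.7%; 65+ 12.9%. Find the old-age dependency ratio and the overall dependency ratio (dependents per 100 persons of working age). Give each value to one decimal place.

Old-age dependency ratio: 18.8
Total dependency ratio: 45.6

Old-age dependency ratio = 12.9 / 68.7 × 100 = 18.8
Total dependency ratio = (18.4 + 12.9) / 68.7 × 100 = 31.3 / 68.7 × 100 = 45.6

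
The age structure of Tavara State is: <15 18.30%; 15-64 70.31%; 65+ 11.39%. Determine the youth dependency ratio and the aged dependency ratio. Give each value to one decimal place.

Youth dependency ratio = 18.30 / 70.31 × 100 = 26.0
Old-age dependency ratio = 11.39 / 70.31 × 100 = 16.2

Youth dependency ratio: 26.0
Old-age dependency ratio: 16.2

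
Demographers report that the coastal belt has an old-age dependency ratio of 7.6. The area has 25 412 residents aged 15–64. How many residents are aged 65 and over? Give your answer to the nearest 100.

Aged 65 and over: 1 900

Old-age dependency ratio = elderly / working-age × 100
7.6 = E / 25 412 × 100
⇒ 1 900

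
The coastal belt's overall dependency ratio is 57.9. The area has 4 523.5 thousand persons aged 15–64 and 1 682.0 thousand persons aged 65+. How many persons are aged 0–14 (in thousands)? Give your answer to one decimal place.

Aged 0–14: 937.1

Total dependency ratio = (youth + elderly) / working-age × 100
57.9 = (Y + 1 682.0) / 4 523.5 × 100
⇒ 937.1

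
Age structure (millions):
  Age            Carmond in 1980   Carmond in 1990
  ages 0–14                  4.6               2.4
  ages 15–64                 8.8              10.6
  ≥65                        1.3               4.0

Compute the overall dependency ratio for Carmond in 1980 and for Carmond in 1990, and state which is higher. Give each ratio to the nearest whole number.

Carmond in 1980: (4.6 + 1.3) / 8.8 × 100 = 5.9 / 8.8 × 100 = 67
Carmond in 1990: (2.4 + 4.0) / 10.6 × 100 = 6.4 / 10.6 × 100 = 60

Carmond in 1980: 67
Carmond in 1990: 60
Higher: Carmond in 1980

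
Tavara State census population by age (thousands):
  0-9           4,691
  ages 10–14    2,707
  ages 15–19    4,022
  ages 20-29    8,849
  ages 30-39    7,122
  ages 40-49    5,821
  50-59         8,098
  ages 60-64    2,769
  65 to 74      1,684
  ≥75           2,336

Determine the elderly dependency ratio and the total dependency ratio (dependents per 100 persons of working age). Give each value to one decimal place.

Old-age dependency ratio: 11.0
Total dependency ratio: 31.1

0–14: 4,691 + 2,707 = 7,398
15–64: 4,022 + 8,849 + 7,122 + 5,821 + 8,098 + 2,769 = 36,681
65+: 1,684 + 2,336 = 4,020
Old-age dependency ratio = 4,020 / 36,681 × 100 = 11.0
Total dependency ratio = (7,398 + 4,020) / 36,681 × 100 = 11,418 / 36,681 × 100 = 31.1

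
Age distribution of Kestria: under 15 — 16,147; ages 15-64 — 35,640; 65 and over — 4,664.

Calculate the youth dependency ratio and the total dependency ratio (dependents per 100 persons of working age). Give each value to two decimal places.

Youth dependency ratio = 16,147 / 35,640 × 100 = 45.31
Total dependency ratio = (16,147 + 4,664) / 35,640 × 100 = 20,811 / 35,640 × 100 = 58.39

Youth dependency ratio: 45.31
Total dependency ratio: 58.39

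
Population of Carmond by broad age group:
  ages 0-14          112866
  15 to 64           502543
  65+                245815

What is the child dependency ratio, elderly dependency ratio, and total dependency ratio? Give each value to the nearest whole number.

Youth dependency ratio = 112866 / 502543 × 100 = 22
Old-age dependency ratio = 245815 / 502543 × 100 = 49
Total dependency ratio = (112866 + 245815) / 502543 × 100 = 358681 / 502543 × 100 = 71

Youth dependency ratio: 22
Old-age dependency ratio: 49
Total dependency ratio: 71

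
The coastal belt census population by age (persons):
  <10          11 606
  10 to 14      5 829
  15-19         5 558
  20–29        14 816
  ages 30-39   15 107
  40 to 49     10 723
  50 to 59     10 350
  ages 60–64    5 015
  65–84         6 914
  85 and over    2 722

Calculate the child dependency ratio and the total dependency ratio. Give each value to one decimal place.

Youth dependency ratio: 28.3
Total dependency ratio: 44.0

0–14: 11 606 + 5 829 = 17 435
15–64: 5 558 + 14 816 + 15 107 + 10 723 + 10 350 + 5 015 = 61 569
65+: 6 914 + 2 722 = 9 636
Youth dependency ratio = 17 435 / 61 569 × 100 = 28.3
Total dependency ratio = (17 435 + 9 636) / 61 569 × 100 = 27 071 / 61 569 × 100 = 44.0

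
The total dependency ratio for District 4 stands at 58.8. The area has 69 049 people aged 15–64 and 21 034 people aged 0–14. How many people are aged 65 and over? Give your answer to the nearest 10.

Aged 65 and over: 19 570

Total dependency ratio = (youth + elderly) / working-age × 100
58.8 = (21 034 + E) / 69 049 × 100
⇒ 19 570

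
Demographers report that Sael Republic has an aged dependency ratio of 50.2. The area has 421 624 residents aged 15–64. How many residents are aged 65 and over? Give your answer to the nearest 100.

Aged 65 and over: 211 700

Old-age dependency ratio = elderly / working-age × 100
50.2 = E / 421 624 × 100
⇒ 211 700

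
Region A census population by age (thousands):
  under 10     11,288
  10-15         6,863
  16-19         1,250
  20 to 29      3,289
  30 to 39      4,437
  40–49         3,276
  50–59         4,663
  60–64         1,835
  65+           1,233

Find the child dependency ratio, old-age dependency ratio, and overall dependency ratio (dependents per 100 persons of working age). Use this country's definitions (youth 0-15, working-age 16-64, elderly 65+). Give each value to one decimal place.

Youth dependency ratio: 96.8
Old-age dependency ratio: 6.6
Total dependency ratio: 103.4

0–15: 11,288 + 6,863 = 18,151
16–64: 1,250 + 3,289 + 4,437 + 3,276 + 4,663 + 1,835 = 18,750
65+: 1,233
Youth dependency ratio = 18,151 / 18,750 × 100 = 96.8
Old-age dependency ratio = 1,233 / 18,750 × 100 = 6.6
Total dependency ratio = (18,151 + 1,233) / 18,750 × 100 = 19,384 / 18,750 × 100 = 103.4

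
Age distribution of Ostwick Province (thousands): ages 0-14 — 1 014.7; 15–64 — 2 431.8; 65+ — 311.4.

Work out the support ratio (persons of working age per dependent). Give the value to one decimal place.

Support ratio: 1.8

Support ratio = 2 431.8 / (1 014.7 + 311.4) = 2 431.8 / 1 326.1 = 1.8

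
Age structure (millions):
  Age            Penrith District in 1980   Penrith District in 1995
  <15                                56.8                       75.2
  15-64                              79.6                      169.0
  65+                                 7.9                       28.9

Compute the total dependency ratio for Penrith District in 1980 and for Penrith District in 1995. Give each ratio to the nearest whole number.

Penrith District in 1980: 81
Penrith District in 1995: 62

Penrith District in 1980: (56.8 + 7.9) / 79.6 × 100 = 64.7 / 79.6 × 100 = 81
Penrith District in 1995: (75.2 + 28.9) / 169.0 × 100 = 104.1 / 169.0 × 100 = 62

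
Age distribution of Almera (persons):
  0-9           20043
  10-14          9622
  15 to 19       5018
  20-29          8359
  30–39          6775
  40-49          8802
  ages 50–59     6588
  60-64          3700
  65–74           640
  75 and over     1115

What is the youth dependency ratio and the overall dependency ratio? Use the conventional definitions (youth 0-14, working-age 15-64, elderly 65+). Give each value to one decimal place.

0–14: 20043 + 9622 = 29665
15–64: 5018 + 8359 + 6775 + 8802 + 6588 + 3700 = 39242
65+: 640 + 1115 = 1755
Youth dependency ratio = 29665 / 39242 × 100 = 75.6
Total dependency ratio = (29665 + 1755) / 39242 × 100 = 31420 / 39242 × 100 = 80.1

Youth dependency ratio: 75.6
Total dependency ratio: 80.1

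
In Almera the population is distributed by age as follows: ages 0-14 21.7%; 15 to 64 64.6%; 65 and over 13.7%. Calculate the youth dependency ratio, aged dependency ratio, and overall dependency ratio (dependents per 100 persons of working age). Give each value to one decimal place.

Youth dependency ratio: 33.6
Old-age dependency ratio: 21.2
Total dependency ratio: 54.8

Youth dependency ratio = 21.7 / 64.6 × 100 = 33.6
Old-age dependency ratio = 13.7 / 64.6 × 100 = 21.2
Total dependency ratio = (21.7 + 13.7) / 64.6 × 100 = 35.4 / 64.6 × 100 = 54.8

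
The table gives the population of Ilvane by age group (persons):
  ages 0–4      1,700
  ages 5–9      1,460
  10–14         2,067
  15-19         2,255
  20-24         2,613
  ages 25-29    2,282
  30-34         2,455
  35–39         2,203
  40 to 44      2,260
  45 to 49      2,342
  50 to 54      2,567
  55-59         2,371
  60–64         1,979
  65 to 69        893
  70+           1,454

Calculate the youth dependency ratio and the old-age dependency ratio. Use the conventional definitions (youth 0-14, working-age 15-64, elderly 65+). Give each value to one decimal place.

0–14: 1,700 + 1,460 + 2,067 = 5,227
15–64: 2,255 + 2,613 + 2,282 + 2,455 + 2,203 + 2,260 + 2,342 + 2,567 + 2,371 + 1,979 = 23,327
65+: 893 + 1,454 = 2,347
Youth dependency ratio = 5,227 / 23,327 × 100 = 22.4
Old-age dependency ratio = 2,347 / 23,327 × 100 = 10.1

Youth dependency ratio: 22.4
Old-age dependency ratio: 10.1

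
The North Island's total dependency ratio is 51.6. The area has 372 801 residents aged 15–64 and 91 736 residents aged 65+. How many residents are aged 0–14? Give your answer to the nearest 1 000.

Aged 0–14: 101 000

Total dependency ratio = (youth + elderly) / working-age × 100
51.6 = (Y + 91 736) / 372 801 × 100
⇒ 101 000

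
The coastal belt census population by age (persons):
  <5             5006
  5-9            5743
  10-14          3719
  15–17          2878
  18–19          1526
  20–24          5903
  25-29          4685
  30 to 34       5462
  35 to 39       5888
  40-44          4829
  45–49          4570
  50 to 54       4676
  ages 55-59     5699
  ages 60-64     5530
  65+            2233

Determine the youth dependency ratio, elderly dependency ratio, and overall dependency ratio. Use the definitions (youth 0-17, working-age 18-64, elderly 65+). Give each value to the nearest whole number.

Youth dependency ratio: 36
Old-age dependency ratio: 5
Total dependency ratio: 40

0–17: 5006 + 5743 + 3719 + 2878 = 17346
18–64: 1526 + 5903 + 4685 + 5462 + 5888 + 4829 + 4570 + 4676 + 5699 + 5530 = 48768
65+: 2233
Youth dependency ratio = 17346 / 48768 × 100 = 36
Old-age dependency ratio = 2233 / 48768 × 100 = 5
Total dependency ratio = (17346 + 2233) / 48768 × 100 = 19579 / 48768 × 100 = 40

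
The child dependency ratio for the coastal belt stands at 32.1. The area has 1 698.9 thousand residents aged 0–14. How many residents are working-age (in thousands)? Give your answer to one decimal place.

Youth dependency ratio = youth / working-age × 100
32.1 = 1 698.9 / W × 100
⇒ 5 292.5

Working-age: 5 292.5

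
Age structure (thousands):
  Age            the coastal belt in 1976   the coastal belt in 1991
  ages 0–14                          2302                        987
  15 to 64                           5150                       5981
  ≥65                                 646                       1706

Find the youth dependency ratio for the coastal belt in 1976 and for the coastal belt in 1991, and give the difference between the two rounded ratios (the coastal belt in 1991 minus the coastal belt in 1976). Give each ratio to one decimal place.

the coastal belt in 1976: 2302 / 5150 × 100 = 44.7
the coastal belt in 1991: 987 / 5981 × 100 = 16.5

the coastal belt in 1976: 44.7
the coastal belt in 1991: 16.5
Difference: -28.2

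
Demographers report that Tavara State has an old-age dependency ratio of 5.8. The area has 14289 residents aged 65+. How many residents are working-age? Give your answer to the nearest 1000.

Working-age: 246000

Old-age dependency ratio = elderly / working-age × 100
5.8 = 14289 / W × 100
⇒ 246000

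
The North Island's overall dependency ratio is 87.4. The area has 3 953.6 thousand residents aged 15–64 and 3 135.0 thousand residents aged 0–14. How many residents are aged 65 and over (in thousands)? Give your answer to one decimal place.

Total dependency ratio = (youth + elderly) / working-age × 100
87.4 = (3 135.0 + E) / 3 953.6 × 100
⇒ 320.4

Aged 65 and over: 320.4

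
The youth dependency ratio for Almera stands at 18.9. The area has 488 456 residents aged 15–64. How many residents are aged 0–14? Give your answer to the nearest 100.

Aged 0–14: 92 300

Youth dependency ratio = youth / working-age × 100
18.9 = Y / 488 456 × 100
⇒ 92 300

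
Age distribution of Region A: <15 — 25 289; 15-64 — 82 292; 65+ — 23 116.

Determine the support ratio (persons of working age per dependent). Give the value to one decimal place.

Support ratio = 82 292 / (25 289 + 23 116) = 82 292 / 48 405 = 1.7

Support ratio: 1.7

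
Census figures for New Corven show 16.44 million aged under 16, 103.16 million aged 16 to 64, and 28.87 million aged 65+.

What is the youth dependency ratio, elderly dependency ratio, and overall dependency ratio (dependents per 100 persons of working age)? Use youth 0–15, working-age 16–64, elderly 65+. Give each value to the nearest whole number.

Youth dependency ratio = 16.44 / 103.16 × 100 = 16
Old-age dependency ratio = 28.87 / 103.16 × 100 = 28
Total dependency ratio = (16.44 + 28.87) / 103.16 × 100 = 45.31 / 103.16 × 100 = 44

Youth dependency ratio: 16
Old-age dependency ratio: 28
Total dependency ratio: 44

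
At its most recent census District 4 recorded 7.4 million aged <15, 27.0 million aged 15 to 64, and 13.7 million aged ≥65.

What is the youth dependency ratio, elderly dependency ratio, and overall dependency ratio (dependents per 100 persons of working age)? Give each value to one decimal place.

Youth dependency ratio = 7.4 / 27.0 × 100 = 27.4
Old-age dependency ratio = 13.7 / 27.0 × 100 = 50.7
Total dependency ratio = (7.4 + 13.7) / 27.0 × 100 = 21.1 / 27.0 × 100 = 78.1

Youth dependency ratio: 27.4
Old-age dependency ratio: 50.7
Total dependency ratio: 78.1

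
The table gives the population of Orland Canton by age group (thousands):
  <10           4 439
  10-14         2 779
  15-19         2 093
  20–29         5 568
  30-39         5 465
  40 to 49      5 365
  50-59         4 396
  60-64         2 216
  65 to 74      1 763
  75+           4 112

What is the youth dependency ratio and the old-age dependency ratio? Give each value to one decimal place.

Youth dependency ratio: 28.8
Old-age dependency ratio: 23.4

0–14: 4 439 + 2 779 = 7 218
15–64: 2 093 + 5 568 + 5 465 + 5 365 + 4 396 + 2 216 = 25 103
65+: 1 763 + 4 112 = 5 875
Youth dependency ratio = 7 218 / 25 103 × 100 = 28.8
Old-age dependency ratio = 5 875 / 25 103 × 100 = 23.4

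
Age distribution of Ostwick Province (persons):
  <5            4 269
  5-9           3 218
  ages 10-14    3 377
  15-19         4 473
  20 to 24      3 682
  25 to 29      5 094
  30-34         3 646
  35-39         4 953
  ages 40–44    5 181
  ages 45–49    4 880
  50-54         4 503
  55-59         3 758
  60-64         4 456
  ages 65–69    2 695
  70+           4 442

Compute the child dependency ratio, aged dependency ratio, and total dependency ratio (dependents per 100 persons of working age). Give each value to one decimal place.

Youth dependency ratio: 24.3
Old-age dependency ratio: 16.0
Total dependency ratio: 40.3

0–14: 4 269 + 3 218 + 3 377 = 10 864
15–64: 4 473 + 3 682 + 5 094 + 3 646 + 4 953 + 5 181 + 4 880 + 4 503 + 3 758 + 4 456 = 44 626
65+: 2 695 + 4 442 = 7 137
Youth dependency ratio = 10 864 / 44 626 × 100 = 24.3
Old-age dependency ratio = 7 137 / 44 626 × 100 = 16.0
Total dependency ratio = (10 864 + 7 137) / 44 626 × 100 = 18 001 / 44 626 × 100 = 40.3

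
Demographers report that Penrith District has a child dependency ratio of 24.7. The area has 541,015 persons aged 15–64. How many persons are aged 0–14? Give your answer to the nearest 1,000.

Youth dependency ratio = youth / working-age × 100
24.7 = Y / 541,015 × 100
⇒ 134,000

Aged 0–14: 134,000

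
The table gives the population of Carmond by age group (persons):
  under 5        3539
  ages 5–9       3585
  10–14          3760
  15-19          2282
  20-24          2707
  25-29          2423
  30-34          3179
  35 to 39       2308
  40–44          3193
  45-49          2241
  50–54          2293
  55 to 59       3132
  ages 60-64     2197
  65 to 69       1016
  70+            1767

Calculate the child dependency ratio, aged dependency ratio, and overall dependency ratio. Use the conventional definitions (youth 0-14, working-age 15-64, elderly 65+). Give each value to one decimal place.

0–14: 3539 + 3585 + 3760 = 10884
15–64: 2282 + 2707 + 2423 + 3179 + 2308 + 3193 + 2241 + 2293 + 3132 + 2197 = 25955
65+: 1016 + 1767 = 2783
Youth dependency ratio = 10884 / 25955 × 100 = 41.9
Old-age dependency ratio = 2783 / 25955 × 100 = 10.7
Total dependency ratio = (10884 + 2783) / 25955 × 100 = 13667 / 25955 × 100 = 52.7

Youth dependency ratio: 41.9
Old-age dependency ratio: 10.7
Total dependency ratio: 52.7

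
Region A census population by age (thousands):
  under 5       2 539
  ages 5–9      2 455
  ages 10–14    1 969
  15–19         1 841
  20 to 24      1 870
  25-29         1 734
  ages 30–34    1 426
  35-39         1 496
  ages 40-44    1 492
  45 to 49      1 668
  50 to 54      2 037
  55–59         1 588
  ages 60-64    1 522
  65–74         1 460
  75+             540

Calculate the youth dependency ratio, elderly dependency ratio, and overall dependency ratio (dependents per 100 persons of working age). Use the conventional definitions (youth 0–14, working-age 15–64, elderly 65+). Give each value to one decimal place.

Youth dependency ratio: 41.8
Old-age dependency ratio: 12.0
Total dependency ratio: 53.8

0–14: 2 539 + 2 455 + 1 969 = 6 963
15–64: 1 841 + 1 870 + 1 734 + 1 426 + 1 496 + 1 492 + 1 668 + 2 037 + 1 588 + 1 522 = 16 674
65+: 1 460 + 540 = 2 000
Youth dependency ratio = 6 963 / 16 674 × 100 = 41.8
Old-age dependency ratio = 2 000 / 16 674 × 100 = 12.0
Total dependency ratio = (6 963 + 2 000) / 16 674 × 100 = 8 963 / 16 674 × 100 = 53.8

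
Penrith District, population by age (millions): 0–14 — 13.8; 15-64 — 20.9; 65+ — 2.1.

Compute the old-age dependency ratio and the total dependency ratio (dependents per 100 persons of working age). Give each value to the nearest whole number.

Old-age dependency ratio = 2.1 / 20.9 × 100 = 10
Total dependency ratio = (13.8 + 2.1) / 20.9 × 100 = 15.9 / 20.9 × 100 = 76

Old-age dependency ratio: 10
Total dependency ratio: 76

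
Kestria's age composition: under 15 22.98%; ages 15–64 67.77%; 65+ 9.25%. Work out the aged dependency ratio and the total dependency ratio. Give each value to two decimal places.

Old-age dependency ratio = 9.25 / 67.77 × 100 = 13.65
Total dependency ratio = (22.98 + 9.25) / 67.77 × 100 = 32.23 / 67.77 × 100 = 47.56

Old-age dependency ratio: 13.65
Total dependency ratio: 47.56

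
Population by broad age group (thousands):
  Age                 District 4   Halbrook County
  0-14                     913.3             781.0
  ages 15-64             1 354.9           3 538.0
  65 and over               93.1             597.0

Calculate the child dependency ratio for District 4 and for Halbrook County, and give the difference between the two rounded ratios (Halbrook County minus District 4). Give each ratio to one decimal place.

District 4: 913.3 / 1 354.9 × 100 = 67.4
Halbrook County: 781.0 / 3 538.0 × 100 = 22.1

District 4: 67.4
Halbrook County: 22.1
Difference: -45.3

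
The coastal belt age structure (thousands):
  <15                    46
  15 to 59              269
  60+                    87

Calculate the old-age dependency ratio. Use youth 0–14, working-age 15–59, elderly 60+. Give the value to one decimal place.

Old-age dependency ratio = 87 / 269 × 100 = 32.3

Old-age dependency ratio: 32.3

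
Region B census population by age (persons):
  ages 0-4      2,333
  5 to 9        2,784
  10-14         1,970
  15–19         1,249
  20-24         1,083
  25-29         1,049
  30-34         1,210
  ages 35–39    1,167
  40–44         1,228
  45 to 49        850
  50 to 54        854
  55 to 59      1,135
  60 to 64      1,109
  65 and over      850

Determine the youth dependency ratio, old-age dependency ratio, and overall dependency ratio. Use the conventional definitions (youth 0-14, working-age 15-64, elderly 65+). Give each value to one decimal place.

Youth dependency ratio: 64.8
Old-age dependency ratio: 7.8
Total dependency ratio: 72.6

0–14: 2,333 + 2,784 + 1,970 = 7,087
15–64: 1,249 + 1,083 + 1,049 + 1,210 + 1,167 + 1,228 + 850 + 854 + 1,135 + 1,109 = 10,934
65+: 850
Youth dependency ratio = 7,087 / 10,934 × 100 = 64.8
Old-age dependency ratio = 850 / 10,934 × 100 = 7.8
Total dependency ratio = (7,087 + 850) / 10,934 × 100 = 7,937 / 10,934 × 100 = 72.6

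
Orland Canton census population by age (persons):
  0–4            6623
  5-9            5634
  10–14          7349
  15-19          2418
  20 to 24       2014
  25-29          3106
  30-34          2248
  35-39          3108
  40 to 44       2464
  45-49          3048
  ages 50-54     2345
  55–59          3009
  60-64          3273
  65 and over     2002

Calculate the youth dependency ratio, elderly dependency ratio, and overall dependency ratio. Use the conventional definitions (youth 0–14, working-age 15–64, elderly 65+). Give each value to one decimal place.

0–14: 6623 + 5634 + 7349 = 19606
15–64: 2418 + 2014 + 3106 + 2248 + 3108 + 2464 + 3048 + 2345 + 3009 + 3273 = 27033
65+: 2002
Youth dependency ratio = 19606 / 27033 × 100 = 72.5
Old-age dependency ratio = 2002 / 27033 × 100 = 7.4
Total dependency ratio = (19606 + 2002) / 27033 × 100 = 21608 / 27033 × 100 = 79.9

Youth dependency ratio: 72.5
Old-age dependency ratio: 7.4
Total dependency ratio: 79.9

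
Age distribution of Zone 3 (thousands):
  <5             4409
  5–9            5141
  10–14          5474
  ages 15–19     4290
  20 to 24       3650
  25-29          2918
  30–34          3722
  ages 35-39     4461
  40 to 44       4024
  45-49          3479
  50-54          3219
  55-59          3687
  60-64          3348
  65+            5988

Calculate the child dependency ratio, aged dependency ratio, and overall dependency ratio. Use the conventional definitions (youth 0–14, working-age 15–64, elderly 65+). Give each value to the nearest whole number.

Youth dependency ratio: 41
Old-age dependency ratio: 16
Total dependency ratio: 57

0–14: 4409 + 5141 + 5474 = 15024
15–64: 4290 + 3650 + 2918 + 3722 + 4461 + 4024 + 3479 + 3219 + 3687 + 3348 = 36798
65+: 5988
Youth dependency ratio = 15024 / 36798 × 100 = 41
Old-age dependency ratio = 5988 / 36798 × 100 = 16
Total dependency ratio = (15024 + 5988) / 36798 × 100 = 21012 / 36798 × 100 = 57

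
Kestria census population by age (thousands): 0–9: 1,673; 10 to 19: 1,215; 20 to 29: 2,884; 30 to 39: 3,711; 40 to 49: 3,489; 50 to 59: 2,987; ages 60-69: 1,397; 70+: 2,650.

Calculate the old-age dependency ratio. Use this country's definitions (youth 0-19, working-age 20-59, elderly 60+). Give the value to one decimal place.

0–19: 1,673 + 1,215 = 2,888
20–59: 2,884 + 3,711 + 3,489 + 2,987 = 13,071
60+: 1,397 + 2,650 = 4,047
Old-age dependency ratio = 4,047 / 13,071 × 100 = 31.0

Old-age dependency ratio: 31.0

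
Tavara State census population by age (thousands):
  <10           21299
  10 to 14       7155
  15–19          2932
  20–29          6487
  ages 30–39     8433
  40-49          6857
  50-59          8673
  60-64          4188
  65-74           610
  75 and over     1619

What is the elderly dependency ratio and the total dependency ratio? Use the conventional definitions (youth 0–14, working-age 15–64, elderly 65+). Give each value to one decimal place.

Old-age dependency ratio: 5.9
Total dependency ratio: 81.7

0–14: 21299 + 7155 = 28454
15–64: 2932 + 6487 + 8433 + 6857 + 8673 + 4188 = 37570
65+: 610 + 1619 = 2229
Old-age dependency ratio = 2229 / 37570 × 100 = 5.9
Total dependency ratio = (28454 + 2229) / 37570 × 100 = 30683 / 37570 × 100 = 81.7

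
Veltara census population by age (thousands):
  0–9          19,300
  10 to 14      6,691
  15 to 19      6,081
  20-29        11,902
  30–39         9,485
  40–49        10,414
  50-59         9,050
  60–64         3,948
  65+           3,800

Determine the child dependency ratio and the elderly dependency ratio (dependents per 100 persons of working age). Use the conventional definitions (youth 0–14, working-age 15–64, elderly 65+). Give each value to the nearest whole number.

0–14: 19,300 + 6,691 = 25,991
15–64: 6,081 + 11,902 + 9,485 + 10,414 + 9,050 + 3,948 = 50,880
65+: 3,800
Youth dependency ratio = 25,991 / 50,880 × 100 = 51
Old-age dependency ratio = 3,800 / 50,880 × 100 = 7

Youth dependency ratio: 51
Old-age dependency ratio: 7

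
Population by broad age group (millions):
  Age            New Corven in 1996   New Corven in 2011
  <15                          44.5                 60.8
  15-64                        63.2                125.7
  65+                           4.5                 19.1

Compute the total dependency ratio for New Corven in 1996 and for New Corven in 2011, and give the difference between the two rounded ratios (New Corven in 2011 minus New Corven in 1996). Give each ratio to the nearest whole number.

New Corven in 1996: (44.5 + 4.5) / 63.2 × 100 = 49.0 / 63.2 × 100 = 78
New Corven in 2011: (60.8 + 19.1) / 125.7 × 100 = 79.9 / 125.7 × 100 = 64

New Corven in 1996: 78
New Corven in 2011: 64
Difference: -14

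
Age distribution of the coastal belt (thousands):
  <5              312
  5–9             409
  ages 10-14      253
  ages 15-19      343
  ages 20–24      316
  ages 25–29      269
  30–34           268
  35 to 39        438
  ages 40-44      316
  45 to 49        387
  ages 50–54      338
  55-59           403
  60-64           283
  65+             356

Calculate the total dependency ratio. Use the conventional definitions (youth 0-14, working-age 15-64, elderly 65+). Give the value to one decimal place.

0–14: 312 + 409 + 253 = 974
15–64: 343 + 316 + 269 + 268 + 438 + 316 + 387 + 338 + 403 + 283 = 3 361
65+: 356
Total dependency ratio = (974 + 356) / 3 361 × 100 = 1 330 / 3 361 × 100 = 39.6

Total dependency ratio: 39.6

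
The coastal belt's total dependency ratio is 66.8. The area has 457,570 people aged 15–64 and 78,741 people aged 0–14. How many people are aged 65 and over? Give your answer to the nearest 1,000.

Aged 65 and over: 227,000

Total dependency ratio = (youth + elderly) / working-age × 100
66.8 = (78,741 + E) / 457,570 × 100
⇒ 227,000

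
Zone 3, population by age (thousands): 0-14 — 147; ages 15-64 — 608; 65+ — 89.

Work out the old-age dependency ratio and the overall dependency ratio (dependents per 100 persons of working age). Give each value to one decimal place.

Old-age dependency ratio: 14.6
Total dependency ratio: 38.8

Old-age dependency ratio = 89 / 608 × 100 = 14.6
Total dependency ratio = (147 + 89) / 608 × 100 = 236 / 608 × 100 = 38.8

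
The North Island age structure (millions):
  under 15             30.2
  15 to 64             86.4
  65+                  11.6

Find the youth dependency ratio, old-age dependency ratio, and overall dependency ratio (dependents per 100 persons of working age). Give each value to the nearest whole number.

Youth dependency ratio = 30.2 / 86.4 × 100 = 35
Old-age dependency ratio = 11.6 / 86.4 × 100 = 13
Total dependency ratio = (30.2 + 11.6) / 86.4 × 100 = 41.8 / 86.4 × 100 = 48

Youth dependency ratio: 35
Old-age dependency ratio: 13
Total dependency ratio: 48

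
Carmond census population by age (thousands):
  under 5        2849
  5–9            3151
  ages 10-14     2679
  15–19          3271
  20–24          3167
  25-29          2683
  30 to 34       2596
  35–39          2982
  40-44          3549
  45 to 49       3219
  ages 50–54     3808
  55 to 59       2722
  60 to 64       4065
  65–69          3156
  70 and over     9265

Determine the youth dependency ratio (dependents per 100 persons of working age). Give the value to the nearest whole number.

0–14: 2849 + 3151 + 2679 = 8679
15–64: 3271 + 3167 + 2683 + 2596 + 2982 + 3549 + 3219 + 3808 + 2722 + 4065 = 32062
65+: 3156 + 9265 = 12421
Youth dependency ratio = 8679 / 32062 × 100 = 27

Youth dependency ratio: 27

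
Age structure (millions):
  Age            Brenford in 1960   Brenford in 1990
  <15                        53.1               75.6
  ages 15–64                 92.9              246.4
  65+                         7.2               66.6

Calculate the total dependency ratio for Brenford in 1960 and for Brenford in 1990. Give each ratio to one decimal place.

Brenford in 1960: 64.9
Brenford in 1990: 57.7

Brenford in 1960: (53.1 + 7.2) / 92.9 × 100 = 60.3 / 92.9 × 100 = 64.9
Brenford in 1990: (75.6 + 66.6) / 246.4 × 100 = 142.2 / 246.4 × 100 = 57.7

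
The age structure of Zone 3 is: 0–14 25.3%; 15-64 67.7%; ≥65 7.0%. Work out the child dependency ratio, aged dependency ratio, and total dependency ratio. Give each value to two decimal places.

Youth dependency ratio = 25.3 / 67.7 × 100 = 37.37
Old-age dependency ratio = 7.0 / 67.7 × 100 = 10.34
Total dependency ratio = (25.3 + 7.0) / 67.7 × 100 = 32.3 / 67.7 × 100 = 47.71

Youth dependency ratio: 37.37
Old-age dependency ratio: 10.34
Total dependency ratio: 47.71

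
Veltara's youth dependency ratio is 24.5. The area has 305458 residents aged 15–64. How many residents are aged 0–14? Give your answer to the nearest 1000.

Aged 0–14: 75000

Youth dependency ratio = youth / working-age × 100
24.5 = Y / 305458 × 100
⇒ 75000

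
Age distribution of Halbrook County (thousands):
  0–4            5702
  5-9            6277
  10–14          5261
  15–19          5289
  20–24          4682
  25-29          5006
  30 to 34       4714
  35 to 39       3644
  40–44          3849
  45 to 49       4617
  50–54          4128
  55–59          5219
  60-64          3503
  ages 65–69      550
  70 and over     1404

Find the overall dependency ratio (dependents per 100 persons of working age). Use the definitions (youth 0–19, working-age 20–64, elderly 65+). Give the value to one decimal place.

Total dependency ratio: 62.2

0–19: 5702 + 6277 + 5261 + 5289 = 22529
20–64: 4682 + 5006 + 4714 + 3644 + 3849 + 4617 + 4128 + 5219 + 3503 = 39362
65+: 550 + 1404 = 1954
Total dependency ratio = (22529 + 1954) / 39362 × 100 = 24483 / 39362 × 100 = 62.2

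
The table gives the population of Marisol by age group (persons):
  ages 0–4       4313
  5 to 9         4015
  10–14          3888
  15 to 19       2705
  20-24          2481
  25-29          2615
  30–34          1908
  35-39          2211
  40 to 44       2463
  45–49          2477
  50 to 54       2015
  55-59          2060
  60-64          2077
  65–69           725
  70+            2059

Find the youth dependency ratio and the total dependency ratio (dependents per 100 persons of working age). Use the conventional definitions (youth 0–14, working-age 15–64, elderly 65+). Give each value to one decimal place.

Youth dependency ratio: 53.1
Total dependency ratio: 65.2

0–14: 4313 + 4015 + 3888 = 12216
15–64: 2705 + 2481 + 2615 + 1908 + 2211 + 2463 + 2477 + 2015 + 2060 + 2077 = 23012
65+: 725 + 2059 = 2784
Youth dependency ratio = 12216 / 23012 × 100 = 53.1
Total dependency ratio = (12216 + 2784) / 23012 × 100 = 15000 / 23012 × 100 = 65.2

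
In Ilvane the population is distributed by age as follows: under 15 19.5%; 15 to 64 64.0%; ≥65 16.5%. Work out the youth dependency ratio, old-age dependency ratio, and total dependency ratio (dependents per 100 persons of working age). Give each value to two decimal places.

Youth dependency ratio: 30.47
Old-age dependency ratio: 25.78
Total dependency ratio: 56.25

Youth dependency ratio = 19.5 / 64.0 × 100 = 30.47
Old-age dependency ratio = 16.5 / 64.0 × 100 = 25.78
Total dependency ratio = (19.5 + 16.5) / 64.0 × 100 = 36.0 / 64.0 × 100 = 56.25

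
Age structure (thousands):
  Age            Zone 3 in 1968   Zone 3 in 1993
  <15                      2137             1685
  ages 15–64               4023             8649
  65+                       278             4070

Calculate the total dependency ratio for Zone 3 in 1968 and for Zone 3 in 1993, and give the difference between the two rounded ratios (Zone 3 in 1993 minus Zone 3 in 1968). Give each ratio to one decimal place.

Zone 3 in 1968: 60.0
Zone 3 in 1993: 66.5
Difference: +6.5

Zone 3 in 1968: (2137 + 278) / 4023 × 100 = 2415 / 4023 × 100 = 60.0
Zone 3 in 1993: (1685 + 4070) / 8649 × 100 = 5755 / 8649 × 100 = 66.5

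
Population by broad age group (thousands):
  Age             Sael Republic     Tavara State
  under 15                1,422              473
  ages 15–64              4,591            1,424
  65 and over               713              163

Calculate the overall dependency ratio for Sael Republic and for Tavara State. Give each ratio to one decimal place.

Sael Republic: 46.5
Tavara State: 44.7

Sael Republic: (1,422 + 713) / 4,591 × 100 = 2,135 / 4,591 × 100 = 46.5
Tavara State: (473 + 163) / 1,424 × 100 = 636 / 1,424 × 100 = 44.7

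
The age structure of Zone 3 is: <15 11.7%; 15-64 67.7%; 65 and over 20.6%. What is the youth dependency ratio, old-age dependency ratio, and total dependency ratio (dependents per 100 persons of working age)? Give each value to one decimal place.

Youth dependency ratio = 11.7 / 67.7 × 100 = 17.3
Old-age dependency ratio = 20.6 / 67.7 × 100 = 30.4
Total dependency ratio = (11.7 + 20.6) / 67.7 × 100 = 32.3 / 67.7 × 100 = 47.7

Youth dependency ratio: 17.3
Old-age dependency ratio: 30.4
Total dependency ratio: 47.7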